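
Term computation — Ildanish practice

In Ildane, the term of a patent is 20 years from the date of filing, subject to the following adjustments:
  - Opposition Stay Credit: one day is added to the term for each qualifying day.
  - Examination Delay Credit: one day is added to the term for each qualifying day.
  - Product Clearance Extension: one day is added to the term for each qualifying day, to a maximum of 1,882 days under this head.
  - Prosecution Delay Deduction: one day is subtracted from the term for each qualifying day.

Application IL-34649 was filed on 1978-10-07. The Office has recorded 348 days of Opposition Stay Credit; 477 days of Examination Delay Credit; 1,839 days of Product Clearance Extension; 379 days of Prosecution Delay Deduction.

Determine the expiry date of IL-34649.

Base term: filing date + 20 years → 7 October 1998.
Opposition Stay Credit: +348 days → 20 September 1999.
Examination Delay Credit: +477 days → 9 January 2001.
Product Clearance Extension: 1839 days (within the 1882-day cap) → +1839 days → 22 January 2006.
Prosecution Delay Deduction: −379 days → 8 January 2005.

2005-01-08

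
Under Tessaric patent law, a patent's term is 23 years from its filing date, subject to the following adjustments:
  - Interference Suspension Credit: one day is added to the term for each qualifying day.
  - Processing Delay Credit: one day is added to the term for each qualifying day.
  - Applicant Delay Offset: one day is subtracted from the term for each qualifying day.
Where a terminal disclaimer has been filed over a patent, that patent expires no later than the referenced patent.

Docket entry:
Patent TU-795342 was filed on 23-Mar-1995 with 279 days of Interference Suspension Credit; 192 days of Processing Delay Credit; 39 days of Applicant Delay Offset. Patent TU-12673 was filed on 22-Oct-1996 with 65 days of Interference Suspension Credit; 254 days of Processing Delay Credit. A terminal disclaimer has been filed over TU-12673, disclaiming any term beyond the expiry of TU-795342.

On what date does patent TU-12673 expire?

Natural term of TU-12673:
  Base: filing + 23 years → 22 October 2019.
  Interference Suspension Credit: +65 days → 26 December 2019.
  Processing Delay Credit: +254 days → 5 September 2020.
Expiry of referenced patent TU-795342:
  Base: filing + 23 years → 23 March 2018.
  Interference Suspension Credit: +279 days → 27 December 2018.
  Processing Delay Credit: +192 days → 7 July 2019.
  Applicant Delay Offset: −39 days → 29 May 2019.
Terminal disclaimer: TU-12673 expires on the earlier of 5 September 2020 and 29 May 2019.

2019-05-29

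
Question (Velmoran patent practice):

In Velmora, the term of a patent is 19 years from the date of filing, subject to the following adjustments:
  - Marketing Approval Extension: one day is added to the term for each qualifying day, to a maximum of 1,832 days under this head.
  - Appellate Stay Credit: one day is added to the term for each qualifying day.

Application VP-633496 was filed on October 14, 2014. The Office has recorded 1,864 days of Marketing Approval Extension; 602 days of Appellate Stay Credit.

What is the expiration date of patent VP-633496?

2040-06-13

Base term: filing date + 19 years → 14 October 2033.
Marketing Approval Extension: 1864 days claimed exceeds the 1832-day cap, so +1832 days → 20 October 2038.
Appellate Stay Credit: +602 days → 13 June 2040.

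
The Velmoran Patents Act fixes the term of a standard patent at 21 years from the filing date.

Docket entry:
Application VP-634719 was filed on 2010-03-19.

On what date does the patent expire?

Filing date + 21 years → 19 March 2031.

2031-03-19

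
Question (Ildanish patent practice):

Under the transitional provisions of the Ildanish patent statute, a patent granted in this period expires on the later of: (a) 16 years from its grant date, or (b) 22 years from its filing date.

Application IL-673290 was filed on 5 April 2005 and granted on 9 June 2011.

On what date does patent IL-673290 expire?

June 9, 2027

(a) grant + 16 years → 9 June 2027.
(b) filing + 22 years → 5 April 2027.
Later of the two: 9 June 2027.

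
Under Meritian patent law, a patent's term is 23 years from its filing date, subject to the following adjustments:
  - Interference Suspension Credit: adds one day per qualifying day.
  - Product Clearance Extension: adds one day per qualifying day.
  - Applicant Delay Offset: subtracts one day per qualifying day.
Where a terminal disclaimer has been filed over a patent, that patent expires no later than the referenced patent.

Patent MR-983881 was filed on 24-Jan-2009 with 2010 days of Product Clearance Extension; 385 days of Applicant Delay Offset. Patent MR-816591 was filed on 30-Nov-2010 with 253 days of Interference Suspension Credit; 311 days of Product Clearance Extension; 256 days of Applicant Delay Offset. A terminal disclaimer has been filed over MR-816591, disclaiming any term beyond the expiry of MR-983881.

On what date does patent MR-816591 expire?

2034-10-04

Natural term of MR-816591:
  Base: filing + 23 years → 30 November 2033.
  Interference Suspension Credit: +253 days → 10 August 2034.
  Product Clearance Extension: +311 days → 17 June 2035.
  Applicant Delay Offset: −256 days → 4 October 2034.
Expiry of referenced patent MR-983881:
  Base: filing + 23 years → 24 January 2032.
  Product Clearance Extension: +2010 days → 26 July 2037.
  Applicant Delay Offset: −385 days → 6 July 2036.
Terminal disclaimer: MR-816591 expires on the earlier of 4 October 2034 and 6 July 2036.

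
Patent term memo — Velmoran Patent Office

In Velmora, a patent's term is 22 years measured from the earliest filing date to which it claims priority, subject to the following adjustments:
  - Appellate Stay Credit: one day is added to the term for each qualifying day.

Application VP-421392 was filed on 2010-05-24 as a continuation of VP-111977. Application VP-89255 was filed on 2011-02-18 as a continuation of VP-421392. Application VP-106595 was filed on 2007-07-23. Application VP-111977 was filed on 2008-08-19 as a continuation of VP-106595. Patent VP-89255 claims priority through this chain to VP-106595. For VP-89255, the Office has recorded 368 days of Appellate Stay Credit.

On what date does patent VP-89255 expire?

2030-07-26

Earliest priority filing: 23 July 2007.
Base term: 23 July 2007 + 22 years → 23 July 2029.
Appellate Stay Credit: +368 days → 26 July 2030.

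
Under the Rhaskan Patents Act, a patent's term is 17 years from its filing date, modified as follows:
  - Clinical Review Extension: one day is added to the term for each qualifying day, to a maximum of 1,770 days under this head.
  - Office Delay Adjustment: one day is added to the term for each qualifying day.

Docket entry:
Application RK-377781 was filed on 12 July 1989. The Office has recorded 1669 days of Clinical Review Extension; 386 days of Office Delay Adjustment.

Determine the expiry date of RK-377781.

February 26, 2012

Base term: filing date + 17 years → 12 July 2006.
Clinical Review Extension: 1669 days (within the 1770-day cap) → +1669 days → 5 February 2011.
Office Delay Adjustment: +386 days → 26 February 2012.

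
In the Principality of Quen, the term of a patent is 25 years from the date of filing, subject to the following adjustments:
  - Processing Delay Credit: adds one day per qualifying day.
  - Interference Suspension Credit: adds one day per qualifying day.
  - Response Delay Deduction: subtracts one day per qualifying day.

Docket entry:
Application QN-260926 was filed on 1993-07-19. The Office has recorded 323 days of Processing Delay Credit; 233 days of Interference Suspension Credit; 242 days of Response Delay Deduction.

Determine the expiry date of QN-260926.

Base term: filing date + 25 years → 19 July 2018.
Processing Delay Credit: +323 days → 7 June 2019.
Interference Suspension Credit: +233 days → 26 January 2020.
Response Delay Deduction: −242 days → 29 May 2019.

May 29, 2019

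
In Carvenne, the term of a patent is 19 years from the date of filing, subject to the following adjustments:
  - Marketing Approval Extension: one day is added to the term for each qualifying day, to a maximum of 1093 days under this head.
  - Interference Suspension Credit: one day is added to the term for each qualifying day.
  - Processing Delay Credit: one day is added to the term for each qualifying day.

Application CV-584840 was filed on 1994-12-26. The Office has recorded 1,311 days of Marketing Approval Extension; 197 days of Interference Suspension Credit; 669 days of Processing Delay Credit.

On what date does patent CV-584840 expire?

Base term: filing date + 19 years → 26 December 2013.
Marketing Approval Extension: 1311 days claimed exceeds the 1093-day cap, so +1093 days → 23 December 2016.
Interference Suspension Credit: +197 days → 8 July 2017.
Processing Delay Credit: +669 days → 8 May 2019.

2019-05-08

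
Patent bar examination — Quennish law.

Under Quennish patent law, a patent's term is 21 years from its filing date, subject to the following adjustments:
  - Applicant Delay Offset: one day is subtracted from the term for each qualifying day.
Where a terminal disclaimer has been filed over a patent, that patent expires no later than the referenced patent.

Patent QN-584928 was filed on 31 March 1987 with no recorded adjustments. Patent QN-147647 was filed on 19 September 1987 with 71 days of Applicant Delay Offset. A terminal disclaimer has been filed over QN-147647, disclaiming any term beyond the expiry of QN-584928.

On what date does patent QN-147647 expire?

2008-03-31

Natural term of QN-147647:
  Base: filing + 21 years → 19 September 2008.
  Applicant Delay Offset: −71 days → 10 July 2008.
Expiry of referenced patent QN-584928:
  Base: filing + 21 years → 31 March 2008.
Terminal disclaimer: QN-147647 expires on the earlier of 10 July 2008 and 31 March 2008.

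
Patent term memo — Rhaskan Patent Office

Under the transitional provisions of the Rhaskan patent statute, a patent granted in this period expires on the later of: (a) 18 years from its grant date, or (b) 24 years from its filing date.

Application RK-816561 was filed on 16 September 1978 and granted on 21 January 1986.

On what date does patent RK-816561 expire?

January 21, 2004

(a) grant + 18 years → 21 January 2004.
(b) filing + 24 years → 16 September 2002.
Later of the two: 21 January 2004.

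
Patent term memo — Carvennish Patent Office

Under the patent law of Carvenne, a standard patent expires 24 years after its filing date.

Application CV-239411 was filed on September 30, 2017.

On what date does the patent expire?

September 30, 2041

Filing date + 24 years → 30 September 2041.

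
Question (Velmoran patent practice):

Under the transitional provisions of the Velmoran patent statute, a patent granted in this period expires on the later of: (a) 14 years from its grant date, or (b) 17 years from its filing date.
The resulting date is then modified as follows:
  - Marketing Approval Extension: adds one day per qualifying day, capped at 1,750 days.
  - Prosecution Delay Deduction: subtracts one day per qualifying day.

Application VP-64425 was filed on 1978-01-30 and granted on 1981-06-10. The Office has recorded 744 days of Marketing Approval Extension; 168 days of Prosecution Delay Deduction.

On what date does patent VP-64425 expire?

January 6, 1997

(a) grant + 14 years → 10 June 1995.
(b) filing + 17 years → 30 January 1995.
Later of the two: 10 June 1995.
Marketing Approval Extension: 744 days (within the 1750-day cap) → +744 days → 23 June 1997.
Prosecution Delay Deduction: −168 days → 6 January 1997.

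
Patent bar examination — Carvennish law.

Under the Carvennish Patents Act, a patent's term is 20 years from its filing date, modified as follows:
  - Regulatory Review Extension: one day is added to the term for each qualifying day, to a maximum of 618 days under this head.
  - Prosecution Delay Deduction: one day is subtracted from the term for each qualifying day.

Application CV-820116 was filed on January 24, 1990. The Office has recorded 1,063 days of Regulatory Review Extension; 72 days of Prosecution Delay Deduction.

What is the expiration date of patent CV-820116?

2011-07-24

Base term: filing date + 20 years → 24 January 2010.
Regulatory Review Extension: 1063 days claimed exceeds the 618-day cap, so +618 days → 4 October 2011.
Prosecution Delay Deduction: −72 days → 24 July 2011.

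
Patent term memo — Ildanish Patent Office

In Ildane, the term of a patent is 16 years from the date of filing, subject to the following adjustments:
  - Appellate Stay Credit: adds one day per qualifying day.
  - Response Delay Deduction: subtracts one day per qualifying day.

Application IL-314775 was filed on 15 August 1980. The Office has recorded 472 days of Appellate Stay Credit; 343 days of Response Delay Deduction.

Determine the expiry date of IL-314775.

Base term: filing date + 16 years → 15 August 1996.
Appellate Stay Credit: +472 days → 30 November 1997.
Response Delay Deduction: −343 days → 22 December 1996.

December 22, 1996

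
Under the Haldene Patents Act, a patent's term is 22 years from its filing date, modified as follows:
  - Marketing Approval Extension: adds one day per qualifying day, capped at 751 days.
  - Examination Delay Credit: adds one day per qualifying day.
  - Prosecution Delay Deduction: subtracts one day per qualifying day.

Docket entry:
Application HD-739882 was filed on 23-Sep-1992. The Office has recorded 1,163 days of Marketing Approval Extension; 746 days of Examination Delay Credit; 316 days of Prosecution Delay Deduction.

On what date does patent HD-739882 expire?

Base term: filing date + 22 years → 23 September 2014.
Marketing Approval Extension: 1163 days claimed exceeds the 751-day cap, so +751 days → 13 October 2016.
Examination Delay Credit: +746 days → 29 October 2018.
Prosecution Delay Deduction: −316 days → 17 December 2017.

December 17, 2017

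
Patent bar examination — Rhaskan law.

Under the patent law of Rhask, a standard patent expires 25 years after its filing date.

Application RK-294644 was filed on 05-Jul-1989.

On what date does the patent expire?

July 5, 2014

Filing date + 25 years → 5 July 2014.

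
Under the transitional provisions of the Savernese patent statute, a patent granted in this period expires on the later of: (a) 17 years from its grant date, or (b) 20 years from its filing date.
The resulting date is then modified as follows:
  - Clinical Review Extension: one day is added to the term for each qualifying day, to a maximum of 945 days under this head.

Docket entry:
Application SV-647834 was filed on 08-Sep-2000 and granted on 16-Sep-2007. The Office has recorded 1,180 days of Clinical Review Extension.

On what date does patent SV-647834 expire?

April 19, 2027

(a) grant + 17 years → 16 September 2024.
(b) filing + 20 years → 8 September 2020.
Later of the two: 16 September 2024.
Clinical Review Extension: 1180 days claimed exceeds the 945-day cap, so +945 days → 19 April 2027.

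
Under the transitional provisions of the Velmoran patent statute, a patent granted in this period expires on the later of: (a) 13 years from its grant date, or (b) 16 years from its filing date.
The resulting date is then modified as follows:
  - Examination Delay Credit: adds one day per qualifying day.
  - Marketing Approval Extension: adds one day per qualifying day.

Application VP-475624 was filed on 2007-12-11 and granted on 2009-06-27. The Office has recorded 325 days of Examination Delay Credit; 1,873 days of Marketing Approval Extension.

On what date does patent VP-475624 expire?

(a) grant + 13 years → 27 June 2022.
(b) filing + 16 years → 11 December 2023.
Later of the two: 11 December 2023.
Examination Delay Credit: +325 days → 31 October 2024.
Marketing Approval Extension: +1873 days → 17 December 2029.

2029-12-17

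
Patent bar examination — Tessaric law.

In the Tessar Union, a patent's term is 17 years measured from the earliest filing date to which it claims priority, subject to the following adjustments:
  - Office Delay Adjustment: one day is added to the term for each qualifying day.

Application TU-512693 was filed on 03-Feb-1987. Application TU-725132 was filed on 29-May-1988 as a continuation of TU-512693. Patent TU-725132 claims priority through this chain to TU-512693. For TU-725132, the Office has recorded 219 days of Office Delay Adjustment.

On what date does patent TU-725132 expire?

September 9, 2004

Earliest priority filing: 3 February 1987.
Base term: 3 February 1987 + 17 years → 3 February 2004.
Office Delay Adjustment: +219 days → 9 September 2004.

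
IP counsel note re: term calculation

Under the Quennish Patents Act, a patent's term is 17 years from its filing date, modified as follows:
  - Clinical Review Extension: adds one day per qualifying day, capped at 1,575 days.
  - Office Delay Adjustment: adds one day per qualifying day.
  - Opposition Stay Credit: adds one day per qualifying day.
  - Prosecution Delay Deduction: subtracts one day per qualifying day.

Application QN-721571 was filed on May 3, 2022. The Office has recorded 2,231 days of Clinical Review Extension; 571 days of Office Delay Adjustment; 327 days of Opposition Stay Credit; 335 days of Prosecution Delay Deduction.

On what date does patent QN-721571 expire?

Base term: filing date + 17 years → 3 May 2039.
Clinical Review Extension: 2231 days claimed exceeds the 1575-day cap, so +1575 days → 25 August 2043.
Office Delay Adjustment: +571 days → 18 March 2045.
Opposition Stay Credit: +327 days → 8 February 2046.
Prosecution Delay Deduction: −335 days → 10 March 2045.

March 10, 2045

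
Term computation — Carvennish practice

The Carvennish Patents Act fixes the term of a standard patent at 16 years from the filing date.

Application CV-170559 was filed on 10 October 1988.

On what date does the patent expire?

October 10, 2004

Filing date + 16 years → 10 October 2004.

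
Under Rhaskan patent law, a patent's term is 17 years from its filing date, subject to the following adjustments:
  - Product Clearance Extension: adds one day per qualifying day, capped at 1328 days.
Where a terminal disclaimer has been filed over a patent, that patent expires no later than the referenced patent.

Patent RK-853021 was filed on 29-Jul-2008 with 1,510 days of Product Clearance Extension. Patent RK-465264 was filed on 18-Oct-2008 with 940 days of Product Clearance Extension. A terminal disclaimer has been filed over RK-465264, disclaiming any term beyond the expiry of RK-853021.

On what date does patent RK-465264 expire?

May 15, 2028

Natural term of RK-465264:
  Base: filing + 17 years → 18 October 2025.
  Product Clearance Extension: 940 days (within the 1328-day cap) → +940 days → 15 May 2028.
Expiry of referenced patent RK-853021:
  Base: filing + 17 years → 29 July 2025.
  Product Clearance Extension: 1510 days claimed exceeds the 1328-day cap, so +1328 days → 18 March 2029.
Terminal disclaimer: RK-465264 expires on the earlier of 15 May 2028 and 18 March 2029.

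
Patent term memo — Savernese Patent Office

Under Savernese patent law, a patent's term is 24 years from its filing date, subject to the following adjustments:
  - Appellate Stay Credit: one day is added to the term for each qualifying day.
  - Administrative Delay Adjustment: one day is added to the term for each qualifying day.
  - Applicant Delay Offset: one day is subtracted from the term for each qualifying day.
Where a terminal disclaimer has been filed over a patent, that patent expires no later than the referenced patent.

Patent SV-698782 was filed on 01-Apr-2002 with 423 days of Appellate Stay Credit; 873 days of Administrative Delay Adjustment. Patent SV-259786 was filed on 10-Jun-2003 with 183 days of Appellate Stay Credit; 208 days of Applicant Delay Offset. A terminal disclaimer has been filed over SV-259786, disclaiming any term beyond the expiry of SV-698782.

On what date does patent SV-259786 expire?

Natural term of SV-259786:
  Base: filing + 24 years → 10 June 2027.
  Appellate Stay Credit: +183 days → 10 December 2027.
  Applicant Delay Offset: −208 days → 16 May 2027.
Expiry of referenced patent SV-698782:
  Base: filing + 24 years → 1 April 2026.
  Appellate Stay Credit: +423 days → 29 May 2027.
  Administrative Delay Adjustment: +873 days → 18 October 2029.
Terminal disclaimer: SV-259786 expires on the earlier of 16 May 2027 and 18 October 2029.

2027-05-16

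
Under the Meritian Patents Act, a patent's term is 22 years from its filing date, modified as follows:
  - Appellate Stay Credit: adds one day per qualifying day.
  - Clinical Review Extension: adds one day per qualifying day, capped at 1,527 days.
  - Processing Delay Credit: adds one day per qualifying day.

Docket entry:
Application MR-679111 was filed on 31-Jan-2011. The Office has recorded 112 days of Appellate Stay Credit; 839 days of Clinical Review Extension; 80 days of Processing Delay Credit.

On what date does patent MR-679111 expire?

Base term: filing date + 22 years → 31 January 2033.
Appellate Stay Credit: +112 days → 23 May 2033.
Clinical Review Extension: 839 days (within the 1527-day cap) → +839 days → 9 September 2035.
Processing Delay Credit: +80 days → 28 November 2035.

November 28, 2035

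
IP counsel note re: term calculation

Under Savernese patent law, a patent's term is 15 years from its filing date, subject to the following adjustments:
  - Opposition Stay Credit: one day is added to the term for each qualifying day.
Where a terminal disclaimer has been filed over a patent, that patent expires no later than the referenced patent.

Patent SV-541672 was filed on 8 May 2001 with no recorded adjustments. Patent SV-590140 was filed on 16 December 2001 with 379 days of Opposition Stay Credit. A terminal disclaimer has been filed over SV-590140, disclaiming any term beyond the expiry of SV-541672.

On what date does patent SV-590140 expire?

Natural term of SV-590140:
  Base: filing + 15 years → 16 December 2016.
  Opposition Stay Credit: +379 days → 30 December 2017.
Expiry of referenced patent SV-541672:
  Base: filing + 15 years → 8 May 2016.
Terminal disclaimer: SV-590140 expires on the earlier of 30 December 2017 and 8 May 2016.

2016-05-08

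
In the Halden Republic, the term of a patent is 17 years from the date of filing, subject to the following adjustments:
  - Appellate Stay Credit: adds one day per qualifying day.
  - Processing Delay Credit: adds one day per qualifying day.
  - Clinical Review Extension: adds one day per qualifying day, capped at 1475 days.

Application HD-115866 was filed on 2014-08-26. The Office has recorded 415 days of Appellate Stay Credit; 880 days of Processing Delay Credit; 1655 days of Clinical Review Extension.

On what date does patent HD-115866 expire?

Base term: filing date + 17 years → 26 August 2031.
Appellate Stay Credit: +415 days → 14 October 2032.
Processing Delay Credit: +880 days → 13 March 2035.
Clinical Review Extension: 1655 days claimed exceeds the 1475-day cap, so +1475 days → 27 March 2039.

2039-03-27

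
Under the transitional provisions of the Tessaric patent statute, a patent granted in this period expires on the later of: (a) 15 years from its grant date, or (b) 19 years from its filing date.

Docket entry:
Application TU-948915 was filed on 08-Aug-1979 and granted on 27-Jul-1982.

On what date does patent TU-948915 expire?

August 8, 1998

(a) grant + 15 years → 27 July 1997.
(b) filing + 19 years → 8 August 1998.
Later of the two: 8 August 1998.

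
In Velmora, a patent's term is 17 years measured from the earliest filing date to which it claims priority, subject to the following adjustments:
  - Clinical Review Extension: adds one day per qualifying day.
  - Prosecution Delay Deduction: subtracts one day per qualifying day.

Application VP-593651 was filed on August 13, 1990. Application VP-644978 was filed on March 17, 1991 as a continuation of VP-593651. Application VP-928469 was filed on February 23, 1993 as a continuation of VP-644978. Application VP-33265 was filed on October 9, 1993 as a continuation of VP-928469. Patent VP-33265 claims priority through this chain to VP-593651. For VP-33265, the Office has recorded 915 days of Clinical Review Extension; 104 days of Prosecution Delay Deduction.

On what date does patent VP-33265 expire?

Earliest priority filing: 13 August 1990.
Base term: 13 August 1990 + 17 years → 13 August 2007.
Clinical Review Extension: +915 days → 13 February 2010.
Prosecution Delay Deduction: −104 days → 1 November 2009.

2009-11-01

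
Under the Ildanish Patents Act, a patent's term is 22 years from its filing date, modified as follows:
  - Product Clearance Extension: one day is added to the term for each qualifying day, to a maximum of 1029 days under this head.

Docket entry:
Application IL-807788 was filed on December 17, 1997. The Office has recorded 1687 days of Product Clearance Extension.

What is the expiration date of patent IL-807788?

2022-10-11

Base term: filing date + 22 years → 17 December 2019.
Product Clearance Extension: 1687 days claimed exceeds the 1029-day cap, so +1029 days → 11 October 2022.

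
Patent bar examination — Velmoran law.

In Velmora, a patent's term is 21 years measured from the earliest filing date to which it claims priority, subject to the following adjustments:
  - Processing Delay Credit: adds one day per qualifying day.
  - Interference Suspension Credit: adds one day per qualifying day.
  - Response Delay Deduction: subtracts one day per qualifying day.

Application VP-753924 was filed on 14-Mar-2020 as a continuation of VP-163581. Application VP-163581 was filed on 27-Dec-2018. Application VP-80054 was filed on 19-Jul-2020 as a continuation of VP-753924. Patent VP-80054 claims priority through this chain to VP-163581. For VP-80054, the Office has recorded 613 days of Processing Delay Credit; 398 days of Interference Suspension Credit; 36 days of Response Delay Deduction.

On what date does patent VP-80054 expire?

August 28, 2042

Earliest priority filing: 27 December 2018.
Base term: 27 December 2018 + 21 years → 27 December 2039.
Processing Delay Credit: +613 days → 31 August 2041.
Interference Suspension Credit: +398 days → 3 October 2042.
Response Delay Deduction: −36 days → 28 August 2042.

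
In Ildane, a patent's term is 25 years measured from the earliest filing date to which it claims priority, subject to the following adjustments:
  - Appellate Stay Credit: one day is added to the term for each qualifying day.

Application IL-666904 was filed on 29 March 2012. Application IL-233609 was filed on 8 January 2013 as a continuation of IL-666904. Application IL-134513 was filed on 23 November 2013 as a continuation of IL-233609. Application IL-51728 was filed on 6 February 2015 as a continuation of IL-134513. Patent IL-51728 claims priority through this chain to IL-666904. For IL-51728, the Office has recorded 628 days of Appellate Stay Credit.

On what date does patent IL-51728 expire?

December 17, 2038

Earliest priority filing: 29 March 2012.
Base term: 29 March 2012 + 25 years → 29 March 2037.
Appellate Stay Credit: +628 days → 17 December 2038.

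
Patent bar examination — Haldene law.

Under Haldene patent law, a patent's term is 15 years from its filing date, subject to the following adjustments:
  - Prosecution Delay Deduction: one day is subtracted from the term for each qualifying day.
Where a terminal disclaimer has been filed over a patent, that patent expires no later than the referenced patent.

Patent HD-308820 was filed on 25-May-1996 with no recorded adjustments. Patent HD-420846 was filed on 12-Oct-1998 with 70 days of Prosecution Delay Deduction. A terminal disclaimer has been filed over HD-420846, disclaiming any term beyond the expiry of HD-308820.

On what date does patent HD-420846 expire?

Natural term of HD-420846:
  Base: filing + 15 years → 12 October 2013.
  Prosecution Delay Deduction: −70 days → 3 August 2013.
Expiry of referenced patent HD-308820:
  Base: filing + 15 years → 25 May 2011.
Terminal disclaimer: HD-420846 expires on the earlier of 3 August 2013 and 25 May 2011.

May 25, 2011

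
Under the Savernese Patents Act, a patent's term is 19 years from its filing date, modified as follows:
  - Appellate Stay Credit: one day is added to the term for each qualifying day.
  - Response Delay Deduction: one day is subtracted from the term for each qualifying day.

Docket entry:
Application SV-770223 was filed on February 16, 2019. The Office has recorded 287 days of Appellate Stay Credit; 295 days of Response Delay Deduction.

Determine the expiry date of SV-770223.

2038-02-08

Base term: filing date + 19 years → 16 February 2038.
Appellate Stay Credit: +287 days → 30 November 2038.
Response Delay Deduction: −295 days → 8 February 2038.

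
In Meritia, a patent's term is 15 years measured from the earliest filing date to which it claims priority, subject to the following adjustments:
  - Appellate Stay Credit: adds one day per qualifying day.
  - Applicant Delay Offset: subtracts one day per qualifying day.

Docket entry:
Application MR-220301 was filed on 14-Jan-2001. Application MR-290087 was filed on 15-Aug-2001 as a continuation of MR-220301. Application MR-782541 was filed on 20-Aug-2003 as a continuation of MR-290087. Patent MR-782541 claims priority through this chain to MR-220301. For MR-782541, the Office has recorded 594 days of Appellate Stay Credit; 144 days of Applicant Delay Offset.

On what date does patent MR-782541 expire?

April 8, 2017

Earliest priority filing: 14 January 2001.
Base term: 14 January 2001 + 15 years → 14 January 2016.
Appellate Stay Credit: +594 days → 30 August 2017.
Applicant Delay Offset: −144 days → 8 April 2017.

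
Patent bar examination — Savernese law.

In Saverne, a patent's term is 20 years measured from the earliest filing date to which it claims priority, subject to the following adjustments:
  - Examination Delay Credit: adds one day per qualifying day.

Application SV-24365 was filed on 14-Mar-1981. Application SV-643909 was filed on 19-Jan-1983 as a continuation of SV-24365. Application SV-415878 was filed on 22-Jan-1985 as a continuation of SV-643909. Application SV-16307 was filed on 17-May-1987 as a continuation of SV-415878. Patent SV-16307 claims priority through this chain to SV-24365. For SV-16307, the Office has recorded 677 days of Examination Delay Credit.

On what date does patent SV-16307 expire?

Earliest priority filing: 14 March 1981.
Base term: 14 March 1981 + 20 years → 14 March 2001.
Examination Delay Credit: +677 days → 20 January 2003.

January 20, 2003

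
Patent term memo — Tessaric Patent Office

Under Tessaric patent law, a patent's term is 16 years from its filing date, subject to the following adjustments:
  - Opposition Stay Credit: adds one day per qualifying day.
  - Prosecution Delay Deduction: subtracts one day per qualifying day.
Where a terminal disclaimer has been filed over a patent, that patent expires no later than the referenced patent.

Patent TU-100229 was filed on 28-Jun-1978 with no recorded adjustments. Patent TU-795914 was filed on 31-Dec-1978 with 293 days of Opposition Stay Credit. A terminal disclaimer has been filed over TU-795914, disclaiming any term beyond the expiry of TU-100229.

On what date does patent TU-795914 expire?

Natural term of TU-795914:
  Base: filing + 16 years → 31 December 1994.
  Opposition Stay Credit: +293 days → 20 October 1995.
Expiry of referenced patent TU-100229:
  Base: filing + 16 years → 28 June 1994.
Terminal disclaimer: TU-795914 expires on the earlier of 20 October 1995 and 28 June 1994.

June 28, 1994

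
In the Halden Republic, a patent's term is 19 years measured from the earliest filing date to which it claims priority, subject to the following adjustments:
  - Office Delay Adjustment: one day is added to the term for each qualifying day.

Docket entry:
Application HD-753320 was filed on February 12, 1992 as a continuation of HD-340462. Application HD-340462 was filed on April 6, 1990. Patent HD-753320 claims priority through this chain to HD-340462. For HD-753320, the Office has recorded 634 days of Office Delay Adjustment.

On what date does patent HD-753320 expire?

2010-12-31

Earliest priority filing: 6 April 1990.
Base term: 6 April 1990 + 19 years → 6 April 2009.
Office Delay Adjustment: +634 days → 31 December 2010.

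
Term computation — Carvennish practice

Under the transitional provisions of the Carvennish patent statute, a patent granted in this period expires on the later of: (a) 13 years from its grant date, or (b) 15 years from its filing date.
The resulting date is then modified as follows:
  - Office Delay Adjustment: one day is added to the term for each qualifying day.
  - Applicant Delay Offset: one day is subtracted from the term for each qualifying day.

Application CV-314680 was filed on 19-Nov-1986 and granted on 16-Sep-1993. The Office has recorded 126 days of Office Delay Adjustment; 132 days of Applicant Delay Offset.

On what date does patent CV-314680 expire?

September 10, 2006

(a) grant + 13 years → 16 September 2006.
(b) filing + 15 years → 19 November 2001.
Later of the two: 16 September 2006.
Office Delay Adjustment: +126 days → 20 January 2007.
Applicant Delay Offset: −132 days → 10 September 2006.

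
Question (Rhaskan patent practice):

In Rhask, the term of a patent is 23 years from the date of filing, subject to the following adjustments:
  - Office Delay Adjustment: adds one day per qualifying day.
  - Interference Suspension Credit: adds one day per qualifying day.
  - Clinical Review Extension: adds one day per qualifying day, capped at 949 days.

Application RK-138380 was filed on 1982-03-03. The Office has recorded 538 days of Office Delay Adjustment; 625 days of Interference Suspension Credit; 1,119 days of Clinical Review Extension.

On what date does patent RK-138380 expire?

2010-12-14

Base term: filing date + 23 years → 3 March 2005.
Office Delay Adjustment: +538 days → 23 August 2006.
Interference Suspension Credit: +625 days → 9 May 2008.
Clinical Review Extension: 1119 days claimed exceeds the 949-day cap, so +949 days → 14 December 2010.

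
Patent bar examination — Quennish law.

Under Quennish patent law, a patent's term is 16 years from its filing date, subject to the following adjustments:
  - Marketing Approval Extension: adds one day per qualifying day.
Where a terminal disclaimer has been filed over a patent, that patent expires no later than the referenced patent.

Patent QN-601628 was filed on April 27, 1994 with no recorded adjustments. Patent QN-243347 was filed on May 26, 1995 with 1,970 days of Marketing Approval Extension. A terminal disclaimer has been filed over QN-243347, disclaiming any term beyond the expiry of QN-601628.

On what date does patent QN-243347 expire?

2010-04-27

Natural term of QN-243347:
  Base: filing + 16 years → 26 May 2011.
  Marketing Approval Extension: +1970 days → 16 October 2016.
Expiry of referenced patent QN-601628:
  Base: filing + 16 years → 27 April 2010.
Terminal disclaimer: QN-243347 expires on the earlier of 16 October 2016 and 27 April 2010.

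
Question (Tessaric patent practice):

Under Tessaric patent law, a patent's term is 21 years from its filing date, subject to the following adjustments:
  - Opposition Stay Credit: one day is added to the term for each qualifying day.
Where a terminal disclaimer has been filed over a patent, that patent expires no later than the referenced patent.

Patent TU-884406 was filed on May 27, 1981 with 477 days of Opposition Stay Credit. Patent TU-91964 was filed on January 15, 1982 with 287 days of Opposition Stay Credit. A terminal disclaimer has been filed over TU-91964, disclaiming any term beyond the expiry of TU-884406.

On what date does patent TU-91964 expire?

Natural term of TU-91964:
  Base: filing + 21 years → 15 January 2003.
  Opposition Stay Credit: +287 days → 29 October 2003.
Expiry of referenced patent TU-884406:
  Base: filing + 21 years → 27 May 2002.
  Opposition Stay Credit: +477 days → 16 September 2003.
Terminal disclaimer: TU-91964 expires on the earlier of 29 October 2003 and 16 September 2003.

2003-09-16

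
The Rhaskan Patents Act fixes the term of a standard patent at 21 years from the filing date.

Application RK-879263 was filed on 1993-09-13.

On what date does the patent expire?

September 13, 2014

Filing date + 21 years → 13 September 2014.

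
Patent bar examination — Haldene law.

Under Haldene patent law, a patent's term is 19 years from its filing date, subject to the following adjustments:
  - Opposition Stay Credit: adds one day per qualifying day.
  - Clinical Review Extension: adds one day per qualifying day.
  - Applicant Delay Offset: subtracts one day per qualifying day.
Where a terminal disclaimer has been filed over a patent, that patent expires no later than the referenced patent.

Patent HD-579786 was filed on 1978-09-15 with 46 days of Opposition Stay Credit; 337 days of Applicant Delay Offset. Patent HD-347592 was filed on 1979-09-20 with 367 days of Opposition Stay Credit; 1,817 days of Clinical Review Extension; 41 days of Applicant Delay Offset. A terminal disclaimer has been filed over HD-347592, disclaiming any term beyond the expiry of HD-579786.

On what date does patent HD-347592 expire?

Natural term of HD-347592:
  Base: filing + 19 years → 20 September 1998.
  Opposition Stay Credit: +367 days → 22 September 1999.
  Clinical Review Extension: +1817 days → 12 September 2004.
  Applicant Delay Offset: −41 days → 2 August 2004.
Expiry of referenced patent HD-579786:
  Base: filing + 19 years → 15 September 1997.
  Opposition Stay Credit: +46 days → 31 October 1997.
  Applicant Delay Offset: −337 days → 28 November 1996.
Terminal disclaimer: HD-347592 expires on the earlier of 2 August 2004 and 28 November 1996.

November 28, 1996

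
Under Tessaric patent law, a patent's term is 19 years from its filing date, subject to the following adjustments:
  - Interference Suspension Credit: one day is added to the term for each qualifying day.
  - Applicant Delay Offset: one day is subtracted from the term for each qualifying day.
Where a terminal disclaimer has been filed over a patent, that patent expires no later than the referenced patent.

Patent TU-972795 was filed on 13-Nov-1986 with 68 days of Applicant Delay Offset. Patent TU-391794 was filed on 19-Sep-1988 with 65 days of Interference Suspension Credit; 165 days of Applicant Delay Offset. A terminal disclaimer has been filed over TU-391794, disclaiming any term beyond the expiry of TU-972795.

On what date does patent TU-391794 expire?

Natural term of TU-391794:
  Base: filing + 19 years → 19 September 2007.
  Interference Suspension Credit: +65 days → 23 November 2007.
  Applicant Delay Offset: −165 days → 11 June 2007.
Expiry of referenced patent TU-972795:
  Base: filing + 19 years → 13 November 2005.
  Applicant Delay Offset: −68 days → 6 September 2005.
Terminal disclaimer: TU-391794 expires on the earlier of 11 June 2007 and 6 September 2005.

2005-09-06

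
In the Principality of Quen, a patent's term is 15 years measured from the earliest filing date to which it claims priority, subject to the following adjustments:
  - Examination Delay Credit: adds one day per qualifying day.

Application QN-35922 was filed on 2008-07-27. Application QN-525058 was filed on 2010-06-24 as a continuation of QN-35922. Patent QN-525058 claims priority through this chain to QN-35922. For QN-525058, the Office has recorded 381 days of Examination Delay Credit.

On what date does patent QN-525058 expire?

2024-08-11

Earliest priority filing: 27 July 2008.
Base term: 27 July 2008 + 15 years → 27 July 2023.
Examination Delay Credit: +381 days → 11 August 2024.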